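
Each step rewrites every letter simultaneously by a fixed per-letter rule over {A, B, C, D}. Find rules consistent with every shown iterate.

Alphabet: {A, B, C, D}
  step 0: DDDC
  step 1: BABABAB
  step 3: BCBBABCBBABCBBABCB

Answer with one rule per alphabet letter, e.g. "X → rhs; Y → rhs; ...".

  step 0 ⇒ step 1: DDDC ⇒ BA·BA·BA·B
    C ↦ B
    D ↦ BA
    A ↦ D  (constrained at step 1)
    B ↦ CB  (constrained at step 1)

A->D, B->CB, C->B, D->BA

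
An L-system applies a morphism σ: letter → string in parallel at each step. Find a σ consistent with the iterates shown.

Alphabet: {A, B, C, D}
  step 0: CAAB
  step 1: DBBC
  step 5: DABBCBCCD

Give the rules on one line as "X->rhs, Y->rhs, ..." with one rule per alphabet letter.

  step 0 ⇒ step 1: CAAB ⇒ D·B·B·C
    A ↦ B
    B ↦ C
    C ↦ D
    D ↦ AB  (constrained at step 1)

A->B, B->C, C->D, D->AB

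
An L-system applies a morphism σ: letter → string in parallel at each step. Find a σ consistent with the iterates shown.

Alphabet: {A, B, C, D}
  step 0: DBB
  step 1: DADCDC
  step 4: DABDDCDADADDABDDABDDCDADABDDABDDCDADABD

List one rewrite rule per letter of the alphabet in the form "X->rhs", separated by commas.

  step 0 ⇒ step 1: DBB ⇒ DA·DC·DC
    B ↦ DC
    D ↦ DA
    A ↦ BD  (constrained at step 1)
    C ↦ D  (constrained at step 1)

A->BD, B->DC, C->D, D->DA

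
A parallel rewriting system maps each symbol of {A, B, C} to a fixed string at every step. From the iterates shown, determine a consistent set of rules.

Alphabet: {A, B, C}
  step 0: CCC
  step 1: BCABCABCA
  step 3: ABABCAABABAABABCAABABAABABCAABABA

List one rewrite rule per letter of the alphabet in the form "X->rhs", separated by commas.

A->AB, B->A, C->BCA

  step 0 ⇒ step 1: CCC ⇒ BCA·BCA·BCA
    C ↦ BCA
    A ↦ AB  (constrained at step 1)
    B ↦ A  (constrained at step 1)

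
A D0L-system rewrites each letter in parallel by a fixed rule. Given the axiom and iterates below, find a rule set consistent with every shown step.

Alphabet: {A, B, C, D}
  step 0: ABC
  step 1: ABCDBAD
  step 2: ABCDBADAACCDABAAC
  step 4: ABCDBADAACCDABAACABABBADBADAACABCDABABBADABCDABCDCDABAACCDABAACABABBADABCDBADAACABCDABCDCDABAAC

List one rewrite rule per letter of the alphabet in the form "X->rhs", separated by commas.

A->AB, B->CD, C->BAD, D->AAC

  step 1 ⇒ step 2: ABCDBAD ⇒ AB·CD·BAD·AAC·CD·AB·AAC
    A ↦ AB
    B ↦ CD
    C ↦ BAD
    D ↦ AAC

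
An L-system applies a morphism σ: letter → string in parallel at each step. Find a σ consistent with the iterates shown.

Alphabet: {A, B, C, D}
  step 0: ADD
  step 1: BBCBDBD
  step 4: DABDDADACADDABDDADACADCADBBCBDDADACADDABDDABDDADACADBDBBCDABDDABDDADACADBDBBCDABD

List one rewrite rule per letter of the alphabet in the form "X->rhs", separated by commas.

A->BBC, B->DA, C->CAD, D->BD

  step 0 ⇒ step 1: ADD ⇒ BBC·BD·BD
    A ↦ BBC
    D ↦ BD
    B ↦ DA  (constrained at step 1)
    C ↦ CAD  (constrained at step 1)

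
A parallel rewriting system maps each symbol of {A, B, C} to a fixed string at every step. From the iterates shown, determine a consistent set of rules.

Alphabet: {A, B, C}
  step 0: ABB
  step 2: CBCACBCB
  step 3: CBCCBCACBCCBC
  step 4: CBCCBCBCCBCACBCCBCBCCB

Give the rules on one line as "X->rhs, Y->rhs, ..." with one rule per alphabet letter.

  step 3 ⇒ step 4: CBCCBCACBCCBC ⇒ CB·C·CB·CB·C·CB·CA·CB·C·CB·CB·C·CB
    A ↦ CA
    B ↦ C
    C ↦ CB

A->CA, B->C, C->CB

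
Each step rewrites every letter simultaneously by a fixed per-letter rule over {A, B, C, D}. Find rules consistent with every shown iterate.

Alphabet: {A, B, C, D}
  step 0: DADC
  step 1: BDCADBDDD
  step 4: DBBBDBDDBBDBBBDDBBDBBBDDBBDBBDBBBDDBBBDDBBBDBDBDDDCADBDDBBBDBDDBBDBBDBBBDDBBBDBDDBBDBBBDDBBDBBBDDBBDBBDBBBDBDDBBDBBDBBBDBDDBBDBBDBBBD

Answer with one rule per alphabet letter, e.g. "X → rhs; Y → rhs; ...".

  step 0 ⇒ step 1: DADC ⇒ BD·CAD·BD·DD
    A ↦ CAD
    C ↦ DD
    D ↦ BD
    B ↦ DBB  (constrained at step 1)

A->CAD, B->DBB, C->DD, D->BD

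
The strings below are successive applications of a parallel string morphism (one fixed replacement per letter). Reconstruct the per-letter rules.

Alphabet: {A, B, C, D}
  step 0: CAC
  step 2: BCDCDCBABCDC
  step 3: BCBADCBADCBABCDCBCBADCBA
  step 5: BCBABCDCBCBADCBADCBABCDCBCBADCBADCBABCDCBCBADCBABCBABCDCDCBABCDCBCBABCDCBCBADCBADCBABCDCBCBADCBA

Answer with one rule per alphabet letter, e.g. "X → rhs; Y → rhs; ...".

  step 2 ⇒ step 3: BCDCDCBABCDC ⇒ BC·BA·DC·BA·DC·BA·BC·DC·BC·BA·DC·BA
    A ↦ DC
    B ↦ BC
    C ↦ BA
    D ↦ DC

A->DC, B->BC, C->BA, D->DC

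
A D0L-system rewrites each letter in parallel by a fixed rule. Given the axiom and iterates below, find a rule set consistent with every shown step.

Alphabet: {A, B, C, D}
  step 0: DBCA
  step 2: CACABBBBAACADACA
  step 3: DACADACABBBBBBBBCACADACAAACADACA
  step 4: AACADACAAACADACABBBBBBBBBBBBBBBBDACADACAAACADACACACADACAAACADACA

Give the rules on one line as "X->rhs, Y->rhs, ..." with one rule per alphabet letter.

  step 3 ⇒ step 4: DACADACABBBBBBBBCACADACAAACADACA ⇒ AA·CA·DA·CA·AA·CA·DA·CA·BB·BB·BB·BB·BB·BB·BB·BB·DA·CA·DA·CA·AA·CA·DA·CA·CA·CA·DA·CA·AA·CA·DA·CA
    A ↦ CA
    B ↦ BB
    C ↦ DA
    D ↦ AA

A->CA, B->BB, C->DA, D->AA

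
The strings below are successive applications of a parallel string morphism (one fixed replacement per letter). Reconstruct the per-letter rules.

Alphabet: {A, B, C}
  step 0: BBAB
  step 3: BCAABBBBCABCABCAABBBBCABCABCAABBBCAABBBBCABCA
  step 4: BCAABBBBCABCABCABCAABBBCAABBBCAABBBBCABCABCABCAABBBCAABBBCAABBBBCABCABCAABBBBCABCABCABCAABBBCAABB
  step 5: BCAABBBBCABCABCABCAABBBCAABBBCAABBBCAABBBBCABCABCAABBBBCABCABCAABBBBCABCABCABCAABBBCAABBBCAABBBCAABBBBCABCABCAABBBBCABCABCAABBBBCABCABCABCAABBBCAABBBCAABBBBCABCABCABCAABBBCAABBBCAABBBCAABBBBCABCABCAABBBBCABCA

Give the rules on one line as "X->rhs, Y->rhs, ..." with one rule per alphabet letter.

  step 4 ⇒ step 5: BCAABBBBCABCABCABCAABBBCAABBBCAABBBBCABCABCABCAABBBCAABBBCAABBBBCABCABCAABBBBCABCABCABCAABBBCAABB ⇒ BCA·AB·B·B·BCA·BCA·BCA·BCA·AB·B·BCA·AB·B·BCA·AB·B·BCA·AB·B·B·BCA·BCA·BCA·AB·B·B·BCA·BCA·BCA·AB·B·B·BCA·BCA·BCA·BCA·AB·B·BCA·AB·B·BCA·AB·B·BCA·AB·B·B·BCA·BCA·BCA·AB·B·B·BCA·BCA·BCA·AB·B·B·BCA·BCA·BCA·BCA·AB·B·BCA·AB·B·BCA·AB·B·B·BCA·BCA·BCA·BCA·AB·B·BCA·AB·B·BCA·AB·B·BCA·AB·B·B·BCA·BCA·BCA·AB·B·B·BCA·BCA
    A ↦ B
    B ↦ BCA
    C ↦ AB

A->B, B->BCA, C->AB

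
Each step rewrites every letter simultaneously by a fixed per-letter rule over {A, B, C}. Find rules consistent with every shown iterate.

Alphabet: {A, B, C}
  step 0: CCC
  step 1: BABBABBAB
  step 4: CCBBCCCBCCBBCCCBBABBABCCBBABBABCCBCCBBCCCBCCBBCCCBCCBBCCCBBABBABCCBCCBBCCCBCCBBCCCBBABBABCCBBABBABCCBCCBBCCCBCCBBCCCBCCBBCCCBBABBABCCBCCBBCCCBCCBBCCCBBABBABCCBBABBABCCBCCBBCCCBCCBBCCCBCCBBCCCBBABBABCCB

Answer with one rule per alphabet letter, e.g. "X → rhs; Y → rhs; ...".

  step 0 ⇒ step 1: CCC ⇒ BAB·BAB·BAB
    C ↦ BAB
    A ↦ BC  (constrained at step 1)
    B ↦ CCB  (constrained at step 1)

A->BC, B->CCB, C->BAB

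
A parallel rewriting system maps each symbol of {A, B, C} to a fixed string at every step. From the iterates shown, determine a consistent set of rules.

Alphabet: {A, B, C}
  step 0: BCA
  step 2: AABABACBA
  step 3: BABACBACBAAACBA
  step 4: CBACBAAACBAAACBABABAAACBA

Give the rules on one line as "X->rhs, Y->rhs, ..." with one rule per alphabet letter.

  step 3 ⇒ step 4: BABACBACBAAACBA ⇒ C·BA·C·BA·AA·C·BA·AA·C·BA·BA·BA·AA·C·BA
    A ↦ BA
    B ↦ C
    C ↦ AA

A->BA, B->C, C->AA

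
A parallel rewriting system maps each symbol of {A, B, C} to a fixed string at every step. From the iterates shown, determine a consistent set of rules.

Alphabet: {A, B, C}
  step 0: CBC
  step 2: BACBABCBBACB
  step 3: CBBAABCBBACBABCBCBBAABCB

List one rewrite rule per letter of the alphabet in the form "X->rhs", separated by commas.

  step 2 ⇒ step 3: BACBABCBBACB ⇒ CB·BA·AB·CB·BA·CB·AB·CB·CB·BA·AB·CB
    A ↦ BA
    B ↦ CB
    C ↦ AB

A->BA, B->CB, C->AB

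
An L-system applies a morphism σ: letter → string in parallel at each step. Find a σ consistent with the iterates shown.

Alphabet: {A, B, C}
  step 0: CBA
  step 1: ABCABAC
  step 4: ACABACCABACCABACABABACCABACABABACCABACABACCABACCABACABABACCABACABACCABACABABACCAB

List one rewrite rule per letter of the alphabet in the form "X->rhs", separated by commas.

A->AC, B->CAB, C->AB

  step 0 ⇒ step 1: CBA ⇒ AB·CAB·AC
    A ↦ AC
    B ↦ CAB
    C ↦ AB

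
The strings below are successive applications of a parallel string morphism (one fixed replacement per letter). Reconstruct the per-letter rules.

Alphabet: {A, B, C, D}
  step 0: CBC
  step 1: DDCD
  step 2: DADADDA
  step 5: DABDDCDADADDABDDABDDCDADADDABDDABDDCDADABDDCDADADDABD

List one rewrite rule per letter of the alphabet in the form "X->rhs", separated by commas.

A->BD, B->DC, C->D, D->DA

  step 1 ⇒ step 2: DDCD ⇒ DA·DA·D·DA
    C ↦ D
    D ↦ DA
    A ↦ BD  (constrained at step 2)
  step 0 ⇒ step 1: CBC ⇒ D·DC·D
    B ↦ DC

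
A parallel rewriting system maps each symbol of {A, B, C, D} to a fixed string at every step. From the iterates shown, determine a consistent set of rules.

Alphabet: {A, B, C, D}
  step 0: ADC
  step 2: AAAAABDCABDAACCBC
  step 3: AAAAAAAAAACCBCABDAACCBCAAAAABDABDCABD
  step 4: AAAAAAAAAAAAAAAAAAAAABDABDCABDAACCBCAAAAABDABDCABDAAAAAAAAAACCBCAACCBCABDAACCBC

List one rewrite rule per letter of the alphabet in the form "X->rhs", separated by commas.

A->AA, B->C, C->ABD, D->CBC

  step 3 ⇒ step 4: AAAAAAAAAACCBCABDAACCBCAAAAABDABDCABD ⇒ AA·AA·AA·AA·AA·AA·AA·AA·AA·AA·ABD·ABD·C·ABD·AA·C·CBC·AA·AA·ABD·ABD·C·ABD·AA·AA·AA·AA·AA·C·CBC·AA·C·CBC·ABD·AA·C·CBC
    A ↦ AA
    B ↦ C
    C ↦ ABD
    D ↦ CBC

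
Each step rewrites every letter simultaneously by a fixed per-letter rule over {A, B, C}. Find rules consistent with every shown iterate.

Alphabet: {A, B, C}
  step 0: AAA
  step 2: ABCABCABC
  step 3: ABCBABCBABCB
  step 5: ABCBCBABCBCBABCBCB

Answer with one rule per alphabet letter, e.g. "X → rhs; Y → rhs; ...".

A->AB, B->C, C->B

  step 2 ⇒ step 3: ABCABCABC ⇒ AB·C·B·AB·C·B·AB·C·B
    A ↦ AB
    B ↦ C
    C ↦ B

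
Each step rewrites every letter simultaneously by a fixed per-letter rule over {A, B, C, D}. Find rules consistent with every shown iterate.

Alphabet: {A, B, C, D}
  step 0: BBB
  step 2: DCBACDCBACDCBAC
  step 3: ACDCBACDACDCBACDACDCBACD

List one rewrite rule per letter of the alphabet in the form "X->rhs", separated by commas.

A->C, B->CBA, C->D, D->AC

  step 2 ⇒ step 3: DCBACDCBACDCBAC ⇒ AC·D·CBA·C·D·AC·D·CBA·C·D·AC·D·CBA·C·D
    A ↦ C
    B ↦ CBA
    C ↦ D
    D ↦ AC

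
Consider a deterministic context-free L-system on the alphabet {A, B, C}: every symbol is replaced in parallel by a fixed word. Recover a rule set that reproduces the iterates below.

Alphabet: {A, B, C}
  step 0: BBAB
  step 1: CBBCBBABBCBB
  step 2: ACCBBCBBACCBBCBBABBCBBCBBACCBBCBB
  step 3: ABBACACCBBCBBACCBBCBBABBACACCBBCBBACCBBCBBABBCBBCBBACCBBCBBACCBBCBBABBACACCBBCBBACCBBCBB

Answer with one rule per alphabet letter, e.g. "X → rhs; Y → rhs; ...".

  step 2 ⇒ step 3: ACCBBCBBACCBBCBBABBCBBCBBACCBBCBB ⇒ ABB·AC·AC·CBB·CBB·AC·CBB·CBB·ABB·AC·AC·CBB·CBB·AC·CBB·CBB·ABB·CBB·CBB·AC·CBB·CBB·AC·CBB·CBB·ABB·AC·AC·CBB·CBB·AC·CBB·CBB
    A ↦ ABB
    B ↦ CBB
    C ↦ AC

A->ABB, B->CBB, C->AC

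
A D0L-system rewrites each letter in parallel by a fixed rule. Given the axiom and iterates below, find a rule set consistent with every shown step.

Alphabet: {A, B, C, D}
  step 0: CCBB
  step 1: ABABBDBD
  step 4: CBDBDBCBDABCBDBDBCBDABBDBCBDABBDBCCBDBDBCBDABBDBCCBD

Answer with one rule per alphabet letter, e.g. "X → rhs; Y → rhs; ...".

A->C, B->BD, C->AB, D->BC

  step 0 ⇒ step 1: CCBB ⇒ AB·AB·BD·BD
    B ↦ BD
    C ↦ AB
    A ↦ C  (constrained at step 1)
    D ↦ BC  (constrained at step 1)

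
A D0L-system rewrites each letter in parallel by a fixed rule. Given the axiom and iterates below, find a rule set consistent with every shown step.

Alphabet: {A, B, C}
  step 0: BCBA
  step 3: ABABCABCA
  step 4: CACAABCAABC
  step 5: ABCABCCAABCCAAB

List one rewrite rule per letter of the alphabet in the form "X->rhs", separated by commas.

A->C, B->A, C->AB

  step 4 ⇒ step 5: CACAABCAABC ⇒ AB·C·AB·C·C·A·AB·C·C·A·AB
    A ↦ C
    B ↦ A
    C ↦ AB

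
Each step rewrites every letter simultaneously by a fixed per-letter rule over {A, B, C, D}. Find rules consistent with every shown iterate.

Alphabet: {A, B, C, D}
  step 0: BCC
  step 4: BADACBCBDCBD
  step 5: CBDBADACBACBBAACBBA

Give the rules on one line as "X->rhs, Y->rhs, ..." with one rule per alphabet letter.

  step 4 ⇒ step 5: BADACBCBDCBD ⇒ CB·D·BA·D·A·CB·A·CB·BA·A·CB·BA
    A ↦ D
    B ↦ CB
    C ↦ A
    D ↦ BA

A->D, B->CB, C->A, D->BA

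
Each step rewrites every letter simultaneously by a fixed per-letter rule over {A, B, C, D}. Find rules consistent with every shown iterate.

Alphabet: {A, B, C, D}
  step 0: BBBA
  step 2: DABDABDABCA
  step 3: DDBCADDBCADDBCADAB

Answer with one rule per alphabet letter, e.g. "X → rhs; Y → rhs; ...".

A->B, B->CA, C->DA, D->DD

  step 2 ⇒ step 3: DABDABDABCA ⇒ DD·B·CA·DD·B·CA·DD·B·CA·DA·B
    A ↦ B
    B ↦ CA
    C ↦ DA
    D ↦ DD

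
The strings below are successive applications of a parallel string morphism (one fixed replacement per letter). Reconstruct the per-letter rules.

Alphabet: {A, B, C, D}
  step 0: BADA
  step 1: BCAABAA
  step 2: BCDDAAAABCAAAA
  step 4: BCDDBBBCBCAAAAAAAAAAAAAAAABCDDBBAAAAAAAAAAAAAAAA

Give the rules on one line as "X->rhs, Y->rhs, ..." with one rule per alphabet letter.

A->AA, B->BC, C->DD, D->B

  step 1 ⇒ step 2: BCAABAA ⇒ BC·DD·AA·AA·BC·AA·AA
    A ↦ AA
    B ↦ BC
    C ↦ DD
  step 0 ⇒ step 1: BADA ⇒ BC·AA·B·AA
    D ↦ B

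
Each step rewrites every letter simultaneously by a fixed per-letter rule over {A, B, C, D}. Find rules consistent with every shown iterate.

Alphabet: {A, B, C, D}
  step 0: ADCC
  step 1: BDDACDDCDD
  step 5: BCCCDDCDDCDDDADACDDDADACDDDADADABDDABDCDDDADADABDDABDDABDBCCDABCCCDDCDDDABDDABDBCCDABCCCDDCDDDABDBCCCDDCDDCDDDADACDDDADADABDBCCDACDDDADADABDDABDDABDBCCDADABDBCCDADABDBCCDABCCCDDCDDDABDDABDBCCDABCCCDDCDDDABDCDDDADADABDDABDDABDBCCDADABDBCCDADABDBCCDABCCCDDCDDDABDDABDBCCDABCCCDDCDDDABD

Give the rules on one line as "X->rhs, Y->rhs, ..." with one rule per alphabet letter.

  step 0 ⇒ step 1: ADCC ⇒ BD·DA·CDD·CDD
    A ↦ BD
    C ↦ CDD
    D ↦ DA
    B ↦ BCC  (constrained at step 1)

A->BD, B->BCC, C->CDD, D->DA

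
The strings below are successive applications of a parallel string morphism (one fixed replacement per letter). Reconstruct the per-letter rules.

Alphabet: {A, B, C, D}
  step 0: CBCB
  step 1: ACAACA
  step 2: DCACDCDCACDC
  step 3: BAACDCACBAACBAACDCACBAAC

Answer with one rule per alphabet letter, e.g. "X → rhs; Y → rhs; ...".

  step 2 ⇒ step 3: DCACDCDCACDC ⇒ BA·AC·DC·AC·BA·AC·BA·AC·DC·AC·BA·AC
    A ↦ DC
    C ↦ AC
    D ↦ BA
  step 0 ⇒ step 1: CBCB ⇒ AC·A·AC·A
    B ↦ A

A->DC, B->A, C->AC, D->BA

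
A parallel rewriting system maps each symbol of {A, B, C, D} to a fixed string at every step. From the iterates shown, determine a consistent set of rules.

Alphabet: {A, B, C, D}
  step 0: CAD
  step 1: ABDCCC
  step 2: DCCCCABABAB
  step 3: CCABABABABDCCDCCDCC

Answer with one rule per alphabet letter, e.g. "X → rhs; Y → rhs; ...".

  step 2 ⇒ step 3: DCCCCABABAB ⇒ CC·AB·AB·AB·AB·DC·C·DC·C·DC·C
    A ↦ DC
    B ↦ C
    C ↦ AB
    D ↦ CC

A->DC, B->C, C->AB, D->CC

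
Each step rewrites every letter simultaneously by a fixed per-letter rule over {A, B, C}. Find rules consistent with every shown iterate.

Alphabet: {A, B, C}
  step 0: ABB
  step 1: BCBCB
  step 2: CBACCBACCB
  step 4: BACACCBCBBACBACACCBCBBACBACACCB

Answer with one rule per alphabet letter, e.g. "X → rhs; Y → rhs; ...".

  step 1 ⇒ step 2: BCBCB ⇒ CB·AC·CB·AC·CB
    B ↦ CB
    C ↦ AC
  step 0 ⇒ step 1: ABB ⇒ B·CB·CB
    A ↦ B

A->B, B->CB, C->AC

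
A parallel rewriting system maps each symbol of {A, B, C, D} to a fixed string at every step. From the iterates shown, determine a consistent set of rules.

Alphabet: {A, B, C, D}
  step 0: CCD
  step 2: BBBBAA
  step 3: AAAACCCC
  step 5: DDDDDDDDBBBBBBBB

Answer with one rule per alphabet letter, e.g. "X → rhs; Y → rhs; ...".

  step 2 ⇒ step 3: BBBBAA ⇒ A·A·A·A·CC·CC
    A ↦ CC
    B ↦ A
    C ↦ D  (constrained at step 0)
    D ↦ BB  (constrained at step 0)

A->CC, B->A, C->D, D->BB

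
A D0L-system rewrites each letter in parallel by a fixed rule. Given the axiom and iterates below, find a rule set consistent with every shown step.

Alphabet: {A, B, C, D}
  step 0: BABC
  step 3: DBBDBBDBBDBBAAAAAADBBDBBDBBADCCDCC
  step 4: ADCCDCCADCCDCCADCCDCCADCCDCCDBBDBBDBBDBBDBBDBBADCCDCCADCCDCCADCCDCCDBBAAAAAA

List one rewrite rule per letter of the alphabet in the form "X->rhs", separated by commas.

A->DBB, B->DCC, C->A, D->A

  step 3 ⇒ step 4: DBBDBBDBBDBBAAAAAADBBDBBDBBADCCDCC ⇒ A·DCC·DCC·A·DCC·DCC·A·DCC·DCC·A·DCC·DCC·DBB·DBB·DBB·DBB·DBB·DBB·A·DCC·DCC·A·DCC·DCC·A·DCC·DCC·DBB·A·A·A·A·A·A
    A ↦ DBB
    B ↦ DCC
    C ↦ A
    D ↦ A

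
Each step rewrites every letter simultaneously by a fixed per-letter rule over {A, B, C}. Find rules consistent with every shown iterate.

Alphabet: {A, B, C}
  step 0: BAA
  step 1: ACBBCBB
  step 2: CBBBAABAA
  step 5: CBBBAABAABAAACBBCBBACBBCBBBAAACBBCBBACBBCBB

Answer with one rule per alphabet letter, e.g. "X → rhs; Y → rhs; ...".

A->CBB, B->A, C->B

  step 1 ⇒ step 2: ACBBCBB ⇒ CBB·B·A·A·B·A·A
    A ↦ CBB
    B ↦ A
    C ↦ B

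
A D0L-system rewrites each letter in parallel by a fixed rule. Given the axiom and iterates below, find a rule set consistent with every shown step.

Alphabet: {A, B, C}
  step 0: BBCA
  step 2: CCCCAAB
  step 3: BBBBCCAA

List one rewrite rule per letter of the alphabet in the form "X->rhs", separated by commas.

  step 2 ⇒ step 3: CCCCAAB ⇒ B·B·B·B·C·C·AA
    A ↦ C
    B ↦ AA
    C ↦ B

A->C, B->AA, C->B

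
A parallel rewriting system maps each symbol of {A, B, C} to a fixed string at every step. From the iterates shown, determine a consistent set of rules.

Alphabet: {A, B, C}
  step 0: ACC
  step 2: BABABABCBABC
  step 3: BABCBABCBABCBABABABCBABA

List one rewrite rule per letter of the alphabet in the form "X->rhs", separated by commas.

  step 2 ⇒ step 3: BABABABCBABC ⇒ BA·BC·BA·BC·BA·BC·BA·BA·BA·BC·BA·BA
    A ↦ BC
    B ↦ BA
    C ↦ BA

A->BC, B->BA, C->BA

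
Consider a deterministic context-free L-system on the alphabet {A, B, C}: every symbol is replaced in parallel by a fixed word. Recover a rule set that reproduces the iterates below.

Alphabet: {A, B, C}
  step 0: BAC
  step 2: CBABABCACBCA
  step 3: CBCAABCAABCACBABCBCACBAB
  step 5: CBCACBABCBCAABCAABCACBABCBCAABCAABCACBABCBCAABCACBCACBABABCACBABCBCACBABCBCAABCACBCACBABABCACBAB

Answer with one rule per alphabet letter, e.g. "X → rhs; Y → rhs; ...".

  step 2 ⇒ step 3: CBABABCACBCA ⇒ CB·CA·AB·CA·AB·CA·CB·AB·CB·CA·CB·AB
    A ↦ AB
    B ↦ CA
    C ↦ CB

A->AB, B->CA, C->CB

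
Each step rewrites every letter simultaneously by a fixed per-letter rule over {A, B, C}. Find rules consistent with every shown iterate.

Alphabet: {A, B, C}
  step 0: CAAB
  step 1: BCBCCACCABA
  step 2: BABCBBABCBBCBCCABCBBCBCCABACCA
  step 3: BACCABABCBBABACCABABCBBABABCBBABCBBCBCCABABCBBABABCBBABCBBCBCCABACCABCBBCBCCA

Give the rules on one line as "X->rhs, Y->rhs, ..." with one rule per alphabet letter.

  step 2 ⇒ step 3: BABCBBABCBBCBCCABCBBCBCCABACCA ⇒ BA·CCA·BA·BCB·BA·BA·CCA·BA·BCB·BA·BA·BCB·BA·BCB·BCB·CCA·BA·BCB·BA·BA·BCB·BA·BCB·BCB·CCA·BA·CCA·BCB·BCB·CCA
    A ↦ CCA
    B ↦ BA
    C ↦ BCB

A->CCA, B->BA, C->BCB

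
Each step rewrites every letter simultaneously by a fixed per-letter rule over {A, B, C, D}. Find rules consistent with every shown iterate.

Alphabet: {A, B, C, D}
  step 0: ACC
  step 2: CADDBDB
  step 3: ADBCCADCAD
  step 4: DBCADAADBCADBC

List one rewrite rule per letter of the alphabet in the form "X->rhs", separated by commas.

  step 3 ⇒ step 4: ADBCCADCAD ⇒ DB·C·AD·A·A·DB·C·A·DB·C
    A ↦ DB
    B ↦ AD
    C ↦ A
    D ↦ C

A->DB, B->AD, C->A, D->C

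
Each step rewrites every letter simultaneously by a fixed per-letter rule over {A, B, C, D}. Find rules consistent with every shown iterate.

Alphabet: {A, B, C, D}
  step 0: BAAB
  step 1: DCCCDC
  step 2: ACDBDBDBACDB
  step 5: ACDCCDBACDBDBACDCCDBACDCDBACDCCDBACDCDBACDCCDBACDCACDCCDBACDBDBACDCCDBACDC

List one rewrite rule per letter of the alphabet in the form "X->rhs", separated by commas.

A->C, B->DC, C->DB, D->AC

  step 1 ⇒ step 2: DCCCDC ⇒ AC·DB·DB·DB·AC·DB
    C ↦ DB
    D ↦ AC
  step 0 ⇒ step 1: BAAB ⇒ DC·C·C·DC
    A ↦ C
  step 0 ⇒ step 1: BAAB ⇒ DC·C·C·DC
    B ↦ DC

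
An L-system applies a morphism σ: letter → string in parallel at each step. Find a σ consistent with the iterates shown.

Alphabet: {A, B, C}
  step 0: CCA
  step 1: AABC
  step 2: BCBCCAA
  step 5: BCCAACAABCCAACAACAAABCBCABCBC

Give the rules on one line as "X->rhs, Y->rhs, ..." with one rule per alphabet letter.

  step 1 ⇒ step 2: AABC ⇒ BC·BC·CA·A
    A ↦ BC
    B ↦ CA
    C ↦ A

A->BC, B->CA, C->A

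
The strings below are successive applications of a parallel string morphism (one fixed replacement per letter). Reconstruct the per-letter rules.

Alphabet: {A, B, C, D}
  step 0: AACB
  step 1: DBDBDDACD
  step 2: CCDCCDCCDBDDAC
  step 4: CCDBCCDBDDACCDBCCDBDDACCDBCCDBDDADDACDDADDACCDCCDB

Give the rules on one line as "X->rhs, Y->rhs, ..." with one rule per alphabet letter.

A->DB, B->CD, C->DDA, D->C

  step 1 ⇒ step 2: DBDBDDACD ⇒ C·CD·C·CD·C·C·DB·DDA·C
    A ↦ DB
    B ↦ CD
    C ↦ DDA
    D ↦ C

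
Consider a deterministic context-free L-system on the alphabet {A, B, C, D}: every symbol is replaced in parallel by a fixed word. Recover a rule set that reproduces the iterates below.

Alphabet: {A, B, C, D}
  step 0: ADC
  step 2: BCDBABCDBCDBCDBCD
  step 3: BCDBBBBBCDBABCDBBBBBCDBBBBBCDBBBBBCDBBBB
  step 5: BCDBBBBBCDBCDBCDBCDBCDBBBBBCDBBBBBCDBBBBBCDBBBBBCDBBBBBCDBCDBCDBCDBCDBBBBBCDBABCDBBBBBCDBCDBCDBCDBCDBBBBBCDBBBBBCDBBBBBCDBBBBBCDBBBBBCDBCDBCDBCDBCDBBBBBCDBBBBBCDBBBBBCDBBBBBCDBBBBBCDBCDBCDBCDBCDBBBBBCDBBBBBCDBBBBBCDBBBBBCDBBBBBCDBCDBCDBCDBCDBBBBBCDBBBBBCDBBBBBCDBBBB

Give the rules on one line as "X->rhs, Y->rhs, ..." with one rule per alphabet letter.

A->BA, B->BCD, C->BB, D->BB

  step 2 ⇒ step 3: BCDBABCDBCDBCDBCD ⇒ BCD·BB·BB·BCD·BA·BCD·BB·BB·BCD·BB·BB·BCD·BB·BB·BCD·BB·BB
    A ↦ BA
    B ↦ BCD
    C ↦ BB
    D ↦ BB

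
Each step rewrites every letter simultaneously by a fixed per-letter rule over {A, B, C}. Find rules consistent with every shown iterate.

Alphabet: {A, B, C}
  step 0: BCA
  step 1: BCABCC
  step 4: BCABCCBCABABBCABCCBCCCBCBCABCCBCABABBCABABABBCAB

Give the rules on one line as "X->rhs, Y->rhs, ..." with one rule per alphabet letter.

  step 0 ⇒ step 1: BCA ⇒ BC·AB·CC
    A ↦ CC
    B ↦ BC
    C ↦ AB

A->CC, B->BC, C->AB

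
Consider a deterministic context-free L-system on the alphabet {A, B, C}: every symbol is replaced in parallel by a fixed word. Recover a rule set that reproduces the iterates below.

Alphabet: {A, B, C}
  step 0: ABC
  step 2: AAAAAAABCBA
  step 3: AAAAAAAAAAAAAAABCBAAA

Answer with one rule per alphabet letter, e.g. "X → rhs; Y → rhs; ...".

  step 2 ⇒ step 3: AAAAAAABCBA ⇒ AA·AA·AA·AA·AA·AA·AA·A·BCB·A·AA
    A ↦ AA
    B ↦ A
    C ↦ BCB

A->AA, B->A, C->BCB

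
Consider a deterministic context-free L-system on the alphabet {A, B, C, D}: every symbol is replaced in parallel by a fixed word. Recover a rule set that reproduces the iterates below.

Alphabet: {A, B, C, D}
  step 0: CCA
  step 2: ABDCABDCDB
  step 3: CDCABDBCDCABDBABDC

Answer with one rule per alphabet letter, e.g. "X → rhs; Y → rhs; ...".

  step 2 ⇒ step 3: ABDCABDCDB ⇒ C·DC·AB·DB·C·DC·AB·DB·AB·DC
    A ↦ C
    B ↦ DC
    C ↦ DB
    D ↦ AB

A->C, B->DC, C->DB, D->AB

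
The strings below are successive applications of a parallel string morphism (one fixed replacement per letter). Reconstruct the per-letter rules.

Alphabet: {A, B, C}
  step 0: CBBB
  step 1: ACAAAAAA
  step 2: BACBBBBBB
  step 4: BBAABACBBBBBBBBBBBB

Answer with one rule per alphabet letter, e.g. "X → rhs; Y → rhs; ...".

  step 1 ⇒ step 2: ACAAAAAA ⇒ B·AC·B·B·B·B·B·B
    A ↦ B
    C ↦ AC
  step 0 ⇒ step 1: CBBB ⇒ AC·AA·AA·AA
    B ↦ AA

A->B, B->AA, C->AC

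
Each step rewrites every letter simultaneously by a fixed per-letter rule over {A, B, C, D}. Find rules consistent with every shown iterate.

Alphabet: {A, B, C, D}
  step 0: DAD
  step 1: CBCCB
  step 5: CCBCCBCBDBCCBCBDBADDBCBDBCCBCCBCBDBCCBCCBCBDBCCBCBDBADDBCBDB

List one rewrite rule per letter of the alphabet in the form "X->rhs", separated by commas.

A->C, B->DB, C->AD, D->CB

  step 0 ⇒ step 1: DAD ⇒ CB·C·CB
    A ↦ C
    D ↦ CB
    B ↦ DB  (constrained at step 1)
    C ↦ AD  (constrained at step 1)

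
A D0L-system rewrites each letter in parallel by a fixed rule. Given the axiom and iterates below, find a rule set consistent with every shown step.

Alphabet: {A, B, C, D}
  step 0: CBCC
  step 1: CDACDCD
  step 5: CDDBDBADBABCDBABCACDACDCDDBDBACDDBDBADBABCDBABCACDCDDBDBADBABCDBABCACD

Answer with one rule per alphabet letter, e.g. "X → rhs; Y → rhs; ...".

A->BC, B->A, C->CD, D->DB

  step 0 ⇒ step 1: CBCC ⇒ CD·A·CD·CD
    B ↦ A
    C ↦ CD
    A ↦ BC  (constrained at step 1)
    D ↦ DB  (constrained at step 1)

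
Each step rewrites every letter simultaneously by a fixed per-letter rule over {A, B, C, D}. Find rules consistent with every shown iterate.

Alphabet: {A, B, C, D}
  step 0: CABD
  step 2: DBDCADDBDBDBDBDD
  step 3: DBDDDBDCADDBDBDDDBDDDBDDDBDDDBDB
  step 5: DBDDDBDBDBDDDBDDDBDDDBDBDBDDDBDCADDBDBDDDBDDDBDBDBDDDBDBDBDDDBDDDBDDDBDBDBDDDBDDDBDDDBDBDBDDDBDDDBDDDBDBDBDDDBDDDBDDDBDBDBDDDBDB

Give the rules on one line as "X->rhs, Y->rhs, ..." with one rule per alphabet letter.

  step 2 ⇒ step 3: DBDCADDBDBDBDBDD ⇒ DB·DD·DB·DCA·D·DB·DB·DD·DB·DD·DB·DD·DB·DD·DB·DB
    A ↦ D
    B ↦ DD
    C ↦ DCA
    D ↦ DB

A->D, B->DD, C->DCA, D->DB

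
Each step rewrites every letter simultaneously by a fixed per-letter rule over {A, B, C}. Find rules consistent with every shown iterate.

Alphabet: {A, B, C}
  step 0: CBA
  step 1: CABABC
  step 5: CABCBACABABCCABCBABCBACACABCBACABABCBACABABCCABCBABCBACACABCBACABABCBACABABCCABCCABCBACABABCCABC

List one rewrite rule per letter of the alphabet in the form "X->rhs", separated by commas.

  step 0 ⇒ step 1: CBA ⇒ CA·BA·BC
    A ↦ BC
    B ↦ BA
    C ↦ CA

A->BC, B->BA, C->CA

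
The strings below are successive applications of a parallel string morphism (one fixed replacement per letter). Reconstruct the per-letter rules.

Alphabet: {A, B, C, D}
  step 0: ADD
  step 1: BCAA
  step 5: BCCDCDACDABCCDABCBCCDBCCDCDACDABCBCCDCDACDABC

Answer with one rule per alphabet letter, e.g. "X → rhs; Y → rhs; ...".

  step 0 ⇒ step 1: ADD ⇒ BC·A·A
    A ↦ BC
    D ↦ A
    B ↦ BC  (constrained at step 1)
    C ↦ CD  (constrained at step 1)

A->BC, B->BC, C->CD, D->A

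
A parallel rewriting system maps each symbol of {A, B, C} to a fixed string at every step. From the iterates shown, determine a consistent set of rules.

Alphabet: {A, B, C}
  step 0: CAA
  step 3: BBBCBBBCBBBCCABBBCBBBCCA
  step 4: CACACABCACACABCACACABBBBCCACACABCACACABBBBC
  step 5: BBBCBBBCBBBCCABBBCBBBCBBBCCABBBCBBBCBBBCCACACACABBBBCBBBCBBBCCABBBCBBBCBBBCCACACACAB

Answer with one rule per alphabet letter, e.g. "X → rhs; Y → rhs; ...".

A->BBC, B->CA, C->B

  step 4 ⇒ step 5: CACACABCACACABCACACABBBBCCACACABCACACABBBBC ⇒ B·BBC·B·BBC·B·BBC·CA·B·BBC·B·BBC·B·BBC·CA·B·BBC·B·BBC·B·BBC·CA·CA·CA·CA·B·B·BBC·B·BBC·B·BBC·CA·B·BBC·B·BBC·B·BBC·CA·CA·CA·CA·B
    A ↦ BBC
    B ↦ CA
    C ↦ B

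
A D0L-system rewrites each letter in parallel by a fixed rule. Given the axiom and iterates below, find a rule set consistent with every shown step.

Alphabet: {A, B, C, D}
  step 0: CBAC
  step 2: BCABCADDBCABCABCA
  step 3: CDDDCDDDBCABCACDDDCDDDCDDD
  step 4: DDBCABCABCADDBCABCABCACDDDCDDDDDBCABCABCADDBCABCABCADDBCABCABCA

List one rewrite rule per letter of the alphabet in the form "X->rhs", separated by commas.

A->D, B->C, C->DD, D->BCA

  step 3 ⇒ step 4: CDDDCDDDBCABCACDDDCDDDCDDD ⇒ DD·BCA·BCA·BCA·DD·BCA·BCA·BCA·C·DD·D·C·DD·D·DD·BCA·BCA·BCA·DD·BCA·BCA·BCA·DD·BCA·BCA·BCA
    A ↦ D
    B ↦ C
    C ↦ DD
    D ↦ BCA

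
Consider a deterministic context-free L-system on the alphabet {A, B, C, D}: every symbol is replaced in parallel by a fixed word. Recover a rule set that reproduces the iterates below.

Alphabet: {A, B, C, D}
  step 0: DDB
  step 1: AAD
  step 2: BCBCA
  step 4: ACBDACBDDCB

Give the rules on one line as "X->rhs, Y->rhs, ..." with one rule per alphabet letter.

A->BC, B->D, C->CB, D->A

  step 1 ⇒ step 2: AAD ⇒ BC·BC·A
    A ↦ BC
    D ↦ A
  step 0 ⇒ step 1: DDB ⇒ A·A·D
    B ↦ D
    C ↦ CB  (constrained at step 2)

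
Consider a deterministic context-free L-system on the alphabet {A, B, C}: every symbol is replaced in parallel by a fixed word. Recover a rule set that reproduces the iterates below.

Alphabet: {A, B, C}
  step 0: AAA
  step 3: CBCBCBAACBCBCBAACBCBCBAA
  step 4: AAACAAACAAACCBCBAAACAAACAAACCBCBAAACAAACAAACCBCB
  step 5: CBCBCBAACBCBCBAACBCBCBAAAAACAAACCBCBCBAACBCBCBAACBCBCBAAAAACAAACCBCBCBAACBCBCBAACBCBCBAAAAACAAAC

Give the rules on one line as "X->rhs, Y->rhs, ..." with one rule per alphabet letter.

A->CB, B->AC, C->AA

  step 4 ⇒ step 5: AAACAAACAAACCBCBAAACAAACAAACCBCBAAACAAACAAACCBCB ⇒ CB·CB·CB·AA·CB·CB·CB·AA·CB·CB·CB·AA·AA·AC·AA·AC·CB·CB·CB·AA·CB·CB·CB·AA·CB·CB·CB·AA·AA·AC·AA·AC·CB·CB·CB·AA·CB·CB·CB·AA·CB·CB·CB·AA·AA·AC·AA·AC
    A ↦ CB
    B ↦ AC
    C ↦ AA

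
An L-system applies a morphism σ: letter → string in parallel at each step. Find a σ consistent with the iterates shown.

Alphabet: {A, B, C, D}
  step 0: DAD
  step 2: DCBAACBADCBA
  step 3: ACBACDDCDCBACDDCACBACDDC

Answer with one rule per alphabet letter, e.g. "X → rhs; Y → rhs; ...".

  step 2 ⇒ step 3: DCBAACBADCBA ⇒ AC·BA·CD·DC·DC·BA·CD·DC·AC·BA·CD·DC
    A ↦ DC
    B ↦ CD
    C ↦ BA
    D ↦ AC

A->DC, B->CD, C->BA, D->AC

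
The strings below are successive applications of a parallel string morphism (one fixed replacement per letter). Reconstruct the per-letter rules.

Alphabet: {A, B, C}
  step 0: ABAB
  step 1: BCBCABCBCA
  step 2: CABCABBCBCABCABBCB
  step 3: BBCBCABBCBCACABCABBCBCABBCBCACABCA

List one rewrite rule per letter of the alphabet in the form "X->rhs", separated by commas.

  step 2 ⇒ step 3: CABCABBCBCABCABBCB ⇒ B·BCB·CA·B·BCB·CA·CA·B·CA·B·BCB·CA·B·BCB·CA·CA·B·CA
    A ↦ BCB
    B ↦ CA
    C ↦ B

A->BCB, B->CA, C->B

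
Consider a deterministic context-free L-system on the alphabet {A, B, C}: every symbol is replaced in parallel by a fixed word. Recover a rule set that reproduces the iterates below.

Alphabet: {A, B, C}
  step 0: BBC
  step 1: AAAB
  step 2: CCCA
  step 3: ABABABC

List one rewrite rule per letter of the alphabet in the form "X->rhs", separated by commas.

A->C, B->A, C->AB

  step 2 ⇒ step 3: CCCA ⇒ AB·AB·AB·C
    A ↦ C
    C ↦ AB
  step 0 ⇒ step 1: BBC ⇒ A·A·AB
    B ↦ A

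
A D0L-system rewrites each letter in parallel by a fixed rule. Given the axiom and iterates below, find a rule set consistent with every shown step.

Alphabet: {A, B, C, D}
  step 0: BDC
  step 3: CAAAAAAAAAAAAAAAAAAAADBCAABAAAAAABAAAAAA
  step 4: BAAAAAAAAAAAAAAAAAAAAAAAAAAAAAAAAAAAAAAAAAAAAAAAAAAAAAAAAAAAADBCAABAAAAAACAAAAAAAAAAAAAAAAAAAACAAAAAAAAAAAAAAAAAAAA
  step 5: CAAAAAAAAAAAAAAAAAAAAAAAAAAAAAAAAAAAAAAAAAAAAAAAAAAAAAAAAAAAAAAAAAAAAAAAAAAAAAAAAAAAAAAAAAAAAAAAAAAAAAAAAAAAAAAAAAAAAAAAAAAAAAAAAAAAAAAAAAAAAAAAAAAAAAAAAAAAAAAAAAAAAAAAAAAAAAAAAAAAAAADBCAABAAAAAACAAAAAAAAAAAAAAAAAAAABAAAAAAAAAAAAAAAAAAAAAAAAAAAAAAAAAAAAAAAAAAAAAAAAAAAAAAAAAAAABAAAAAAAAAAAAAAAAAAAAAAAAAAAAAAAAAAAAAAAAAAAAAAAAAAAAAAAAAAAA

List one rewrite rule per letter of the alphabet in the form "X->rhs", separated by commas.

  step 4 ⇒ step 5: BAAAAAAAAAAAAAAAAAAAAAAAAAAAAAAAAAAAAAAAAAAAAAAAAAAAAAAAAAAAADBCAABAAAAAACAAAAAAAAAAAAAAAAAAAACAAAAAAAAAAAAAAAAAAAA ⇒ CAA·AAA·AAA·AAA·AAA·AAA·AAA·AAA·AAA·AAA·AAA·AAA·AAA·AAA·AAA·AAA·AAA·AAA·AAA·AAA·AAA·AAA·AAA·AAA·AAA·AAA·AAA·AAA·AAA·AAA·AAA·AAA·AAA·AAA·AAA·AAA·AAA·AAA·AAA·AAA·AAA·AAA·AAA·AAA·AAA·AAA·AAA·AAA·AAA·AAA·AAA·AAA·AAA·AAA·AAA·AAA·AAA·AAA·AAA·AAA·AAA·DB·CAA·B·AAA·AAA·CAA·AAA·AAA·AAA·AAA·AAA·AAA·B·AAA·AAA·AAA·AAA·AAA·AAA·AAA·AAA·AAA·AAA·AAA·AAA·AAA·AAA·AAA·AAA·AAA·AAA·AAA·AAA·B·AAA·AAA·AAA·AAA·AAA·AAA·AAA·AAA·AAA·AAA·AAA·AAA·AAA·AAA·AAA·AAA·AAA·AAA·AAA·AAA
    A ↦ AAA
    B ↦ CAA
    C ↦ B
    D ↦ DB

A->AAA, B->CAA, C->B, D->DB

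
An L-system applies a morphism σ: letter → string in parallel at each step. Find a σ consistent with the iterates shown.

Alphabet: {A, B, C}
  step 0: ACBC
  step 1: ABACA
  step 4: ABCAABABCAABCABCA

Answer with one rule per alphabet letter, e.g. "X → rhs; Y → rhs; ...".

A->AB, B->C, C->A

  step 0 ⇒ step 1: ACBC ⇒ AB·A·C·A
    A ↦ AB
    B ↦ C
    C ↦ A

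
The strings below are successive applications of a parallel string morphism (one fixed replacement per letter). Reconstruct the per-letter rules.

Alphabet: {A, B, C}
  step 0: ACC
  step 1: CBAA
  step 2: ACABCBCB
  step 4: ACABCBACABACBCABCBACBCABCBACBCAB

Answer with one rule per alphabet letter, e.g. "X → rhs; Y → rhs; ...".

A->CB, B->CAB, C->A

  step 1 ⇒ step 2: CBAA ⇒ A·CAB·CB·CB
    A ↦ CB
    B ↦ CAB
    C ↦ A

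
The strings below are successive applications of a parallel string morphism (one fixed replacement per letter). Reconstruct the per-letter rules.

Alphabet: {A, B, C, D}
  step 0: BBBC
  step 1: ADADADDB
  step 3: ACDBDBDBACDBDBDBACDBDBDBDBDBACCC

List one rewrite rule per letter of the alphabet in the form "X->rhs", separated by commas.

A->AC, B->AD, C->DB, D->CC

  step 0 ⇒ step 1: BBBC ⇒ AD·AD·AD·DB
    B ↦ AD
    C ↦ DB
    A ↦ AC  (constrained at step 1)
    D ↦ CC  (constrained at step 1)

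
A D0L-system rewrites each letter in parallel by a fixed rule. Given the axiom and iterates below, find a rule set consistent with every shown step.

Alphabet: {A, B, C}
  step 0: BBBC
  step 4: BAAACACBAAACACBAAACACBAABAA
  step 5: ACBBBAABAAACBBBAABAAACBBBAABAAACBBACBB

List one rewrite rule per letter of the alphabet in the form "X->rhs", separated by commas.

  step 4 ⇒ step 5: BAAACACBAAACACBAAACACBAABAA ⇒ AC·B·B·B·AA·B·AA·AC·B·B·B·AA·B·AA·AC·B·B·B·AA·B·AA·AC·B·B·AC·B·B
    A ↦ B
    B ↦ AC
    C ↦ AA

A->B, B->AC, C->AA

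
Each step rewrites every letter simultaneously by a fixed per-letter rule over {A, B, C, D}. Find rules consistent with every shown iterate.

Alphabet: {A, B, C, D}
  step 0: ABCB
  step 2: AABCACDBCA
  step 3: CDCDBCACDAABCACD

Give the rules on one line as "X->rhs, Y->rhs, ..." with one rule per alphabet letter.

  step 2 ⇒ step 3: AABCACDBCA ⇒ CD·CD·BC·A·CD·A·A·BC·A·CD
    A ↦ CD
    B ↦ BC
    C ↦ A
    D ↦ A

A->CD, B->BC, C->A, D->A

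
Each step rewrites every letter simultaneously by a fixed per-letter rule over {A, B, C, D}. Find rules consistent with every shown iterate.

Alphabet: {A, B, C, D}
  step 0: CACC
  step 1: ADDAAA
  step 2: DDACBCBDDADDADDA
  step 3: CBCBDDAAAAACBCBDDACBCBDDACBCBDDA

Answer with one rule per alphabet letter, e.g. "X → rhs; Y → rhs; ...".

A->DDA, B->A, C->A, D->CB

  step 2 ⇒ step 3: DDACBCBDDADDADDA ⇒ CB·CB·DDA·A·A·A·A·CB·CB·DDA·CB·CB·DDA·CB·CB·DDA
    A ↦ DDA
    B ↦ A
    C ↦ A
    D ↦ CB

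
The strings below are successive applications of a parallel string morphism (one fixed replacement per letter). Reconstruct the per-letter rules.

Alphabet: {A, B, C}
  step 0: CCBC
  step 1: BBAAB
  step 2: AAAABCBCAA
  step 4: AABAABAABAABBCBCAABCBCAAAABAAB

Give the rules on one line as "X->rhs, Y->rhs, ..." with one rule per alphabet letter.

A->BC, B->AA, C->B

  step 1 ⇒ step 2: BBAAB ⇒ AA·AA·BC·BC·AA
    A ↦ BC
    B ↦ AA
  step 0 ⇒ step 1: CCBC ⇒ B·B·AA·B
    C ↦ B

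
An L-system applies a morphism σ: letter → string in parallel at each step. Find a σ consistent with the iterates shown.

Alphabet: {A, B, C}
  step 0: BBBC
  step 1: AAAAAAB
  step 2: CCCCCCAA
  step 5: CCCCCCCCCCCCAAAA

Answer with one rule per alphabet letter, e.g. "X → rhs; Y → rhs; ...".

A->C, B->AA, C->B

  step 1 ⇒ step 2: AAAAAAB ⇒ C·C·C·C·C·C·AA
    A ↦ C
    B ↦ AA
  step 0 ⇒ step 1: BBBC ⇒ AA·AA·AA·B
    C ↦ B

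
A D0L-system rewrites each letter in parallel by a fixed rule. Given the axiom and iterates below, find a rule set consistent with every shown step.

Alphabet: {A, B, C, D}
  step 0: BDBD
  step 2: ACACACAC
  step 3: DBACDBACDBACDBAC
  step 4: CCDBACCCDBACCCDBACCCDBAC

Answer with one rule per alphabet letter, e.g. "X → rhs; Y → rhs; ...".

  step 3 ⇒ step 4: DBACDBACDBACDBAC ⇒ C·C·DB·AC·C·C·DB·AC·C·C·DB·AC·C·C·DB·AC
    A ↦ DB
    B ↦ C
    C ↦ AC
    D ↦ C

A->DB, B->C, C->AC, D->C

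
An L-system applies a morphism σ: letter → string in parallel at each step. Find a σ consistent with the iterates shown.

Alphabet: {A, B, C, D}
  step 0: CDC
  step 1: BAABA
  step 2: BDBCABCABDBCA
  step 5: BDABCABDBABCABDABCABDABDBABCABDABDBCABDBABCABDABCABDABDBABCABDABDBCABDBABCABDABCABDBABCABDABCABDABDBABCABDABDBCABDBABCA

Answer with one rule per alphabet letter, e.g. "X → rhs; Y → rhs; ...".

A->BCA, B->BD, C->BA, D->A

  step 1 ⇒ step 2: BAABA ⇒ BD·BCA·BCA·BD·BCA
    A ↦ BCA
    B ↦ BD
  step 0 ⇒ step 1: CDC ⇒ BA·A·BA
    C ↦ BA
  step 0 ⇒ step 1: CDC ⇒ BA·A·BA
    D ↦ A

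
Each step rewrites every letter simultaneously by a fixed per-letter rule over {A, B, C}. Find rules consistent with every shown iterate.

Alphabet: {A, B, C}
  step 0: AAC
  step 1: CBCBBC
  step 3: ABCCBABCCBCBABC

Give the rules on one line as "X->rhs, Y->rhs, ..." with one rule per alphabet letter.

A->CB, B->A, C->BC

  step 0 ⇒ step 1: AAC ⇒ CB·CB·BC
    A ↦ CB
    C ↦ BC
    B ↦ A  (constrained at step 1)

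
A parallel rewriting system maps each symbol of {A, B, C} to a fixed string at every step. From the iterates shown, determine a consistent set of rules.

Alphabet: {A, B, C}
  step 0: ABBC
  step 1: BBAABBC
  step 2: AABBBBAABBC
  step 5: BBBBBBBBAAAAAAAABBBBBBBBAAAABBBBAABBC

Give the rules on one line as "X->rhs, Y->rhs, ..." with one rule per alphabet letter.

A->BB, B->A, C->BBC

  step 1 ⇒ step 2: BBAABBC ⇒ A·A·BB·BB·A·A·BBC
    A ↦ BB
    B ↦ A
    C ↦ BBC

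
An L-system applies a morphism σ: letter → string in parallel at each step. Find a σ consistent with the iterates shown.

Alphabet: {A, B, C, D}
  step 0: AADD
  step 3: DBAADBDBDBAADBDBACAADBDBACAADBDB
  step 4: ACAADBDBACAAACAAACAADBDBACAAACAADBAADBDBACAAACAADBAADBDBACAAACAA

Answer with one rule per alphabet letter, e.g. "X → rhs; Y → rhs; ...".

A->DB, B->AA, C->AA, D->AC

  step 3 ⇒ step 4: DBAADBDBDBAADBDBACAADBDBACAADBDB ⇒ AC·AA·DB·DB·AC·AA·AC·AA·AC·AA·DB·DB·AC·AA·AC·AA·DB·AA·DB·DB·AC·AA·AC·AA·DB·AA·DB·DB·AC·AA·AC·AA
    A ↦ DB
    B ↦ AA
    C ↦ AA
    D ↦ AC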